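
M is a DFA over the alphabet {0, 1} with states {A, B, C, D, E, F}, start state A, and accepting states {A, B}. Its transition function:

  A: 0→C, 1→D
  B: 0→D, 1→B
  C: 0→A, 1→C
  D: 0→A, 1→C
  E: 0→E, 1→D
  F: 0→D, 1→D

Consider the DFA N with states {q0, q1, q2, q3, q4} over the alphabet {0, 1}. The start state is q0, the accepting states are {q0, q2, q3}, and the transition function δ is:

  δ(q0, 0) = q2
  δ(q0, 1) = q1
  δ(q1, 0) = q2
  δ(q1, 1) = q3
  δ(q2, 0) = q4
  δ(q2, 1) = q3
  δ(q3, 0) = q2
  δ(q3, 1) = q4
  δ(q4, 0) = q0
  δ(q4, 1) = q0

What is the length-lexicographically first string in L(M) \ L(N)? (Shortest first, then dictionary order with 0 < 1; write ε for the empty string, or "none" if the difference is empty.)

00

The string 00 is accepted by M but not by N.
No shorter string lies in the difference, and 00 is the lexicographically first length-2 string in L(M) \ L(N).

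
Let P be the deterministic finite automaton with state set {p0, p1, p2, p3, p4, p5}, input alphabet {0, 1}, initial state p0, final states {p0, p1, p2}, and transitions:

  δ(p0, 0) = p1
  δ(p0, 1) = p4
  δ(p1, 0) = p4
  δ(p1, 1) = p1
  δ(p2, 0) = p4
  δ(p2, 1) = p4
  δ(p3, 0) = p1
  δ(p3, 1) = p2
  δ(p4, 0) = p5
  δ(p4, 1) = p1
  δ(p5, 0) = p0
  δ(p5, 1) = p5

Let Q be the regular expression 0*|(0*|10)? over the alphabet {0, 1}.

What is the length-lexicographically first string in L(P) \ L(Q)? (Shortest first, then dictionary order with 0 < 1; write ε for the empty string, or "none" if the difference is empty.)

01

The string 01 is accepted by P but not by Q.
No shorter string lies in the difference, and 01 is the lexicographically first length-2 string in L(P) \ L(Q).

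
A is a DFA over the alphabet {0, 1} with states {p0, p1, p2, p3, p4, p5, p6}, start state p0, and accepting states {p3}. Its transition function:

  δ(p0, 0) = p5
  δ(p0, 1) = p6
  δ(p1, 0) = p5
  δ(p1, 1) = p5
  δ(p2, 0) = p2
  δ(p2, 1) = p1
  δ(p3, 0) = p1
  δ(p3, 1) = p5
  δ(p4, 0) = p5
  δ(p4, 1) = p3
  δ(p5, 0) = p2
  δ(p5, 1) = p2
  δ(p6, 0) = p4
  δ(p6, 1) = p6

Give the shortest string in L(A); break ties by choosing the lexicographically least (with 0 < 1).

A breadth-first search from p0 reaches an accepting state first via the path p0 → p6 → p4 → p3 on input 101.
No string of length < 3 is accepted (BFS exhausts all shorter strings without reaching an accepting state), and 101 is the lexicographically least accepting string of length 3.

101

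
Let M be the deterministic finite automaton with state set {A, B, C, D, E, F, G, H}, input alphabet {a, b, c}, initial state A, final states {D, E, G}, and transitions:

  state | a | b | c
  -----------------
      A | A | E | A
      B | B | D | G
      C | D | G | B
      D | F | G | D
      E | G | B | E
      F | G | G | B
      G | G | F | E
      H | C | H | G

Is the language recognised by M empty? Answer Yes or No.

No

The string b is accepted: the run A → E ends in the accepting state E.
Since at least one string is accepted, L(M) is not empty.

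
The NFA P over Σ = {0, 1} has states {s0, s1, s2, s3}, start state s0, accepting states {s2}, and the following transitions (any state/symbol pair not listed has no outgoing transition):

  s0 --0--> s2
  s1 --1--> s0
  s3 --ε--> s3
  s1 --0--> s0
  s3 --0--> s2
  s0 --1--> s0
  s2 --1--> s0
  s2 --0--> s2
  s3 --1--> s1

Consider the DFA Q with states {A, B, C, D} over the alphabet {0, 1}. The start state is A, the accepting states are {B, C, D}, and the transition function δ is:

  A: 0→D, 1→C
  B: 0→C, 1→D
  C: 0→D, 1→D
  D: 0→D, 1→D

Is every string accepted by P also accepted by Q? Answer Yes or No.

Yes

Exploring the product automaton P × Q from the start pair (s0, A), following both machines on each input symbol, reaches 4 state pairs: (s0, A), (s2, D), (s0, C), (s0, D).
P accepts in {s2} and Q accepts in {B, C, D}. The reachable pairs whose P-component is accepting are (s2, D); in each of them the Q-component is accepting too, so the product for L(P) \ L(Q) (P-component accepting, Q-component rejecting) has no reachable accepting pair and the difference is empty.
Hence every string in L(P) is also in L(Q).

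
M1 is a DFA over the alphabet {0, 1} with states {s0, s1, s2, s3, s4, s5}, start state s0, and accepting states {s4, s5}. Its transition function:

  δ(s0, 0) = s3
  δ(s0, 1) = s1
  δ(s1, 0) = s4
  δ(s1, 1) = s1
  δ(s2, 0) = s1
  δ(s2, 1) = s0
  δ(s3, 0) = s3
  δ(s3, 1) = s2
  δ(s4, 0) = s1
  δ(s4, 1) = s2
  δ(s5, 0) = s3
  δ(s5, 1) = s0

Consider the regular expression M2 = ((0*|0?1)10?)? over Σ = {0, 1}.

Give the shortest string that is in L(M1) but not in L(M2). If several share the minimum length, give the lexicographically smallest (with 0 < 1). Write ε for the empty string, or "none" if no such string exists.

0100

The string 0100 is accepted by M1 but not by M2.
No shorter string lies in the difference, and 0100 is the lexicographically first length-4 string in L(M1) \ L(M2).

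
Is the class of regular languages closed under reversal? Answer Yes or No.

Yes

Reverse every transition of an NFA for L, make the old start state the unique accepting state, and add a fresh start state with ε-moves to the old accepting states; this NFA accepts Lᴿ.
So the regular languages are closed under reversal.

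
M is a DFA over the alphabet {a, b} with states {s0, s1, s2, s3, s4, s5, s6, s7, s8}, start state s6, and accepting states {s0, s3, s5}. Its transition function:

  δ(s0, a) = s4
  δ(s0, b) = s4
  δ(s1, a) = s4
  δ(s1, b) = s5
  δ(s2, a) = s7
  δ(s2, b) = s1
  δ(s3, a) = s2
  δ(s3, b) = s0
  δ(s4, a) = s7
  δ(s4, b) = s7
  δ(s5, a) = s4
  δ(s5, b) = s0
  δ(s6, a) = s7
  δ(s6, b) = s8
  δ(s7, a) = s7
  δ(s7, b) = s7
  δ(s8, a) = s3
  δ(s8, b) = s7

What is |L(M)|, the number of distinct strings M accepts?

4

The useful subgraph on states {s0, s1, s2, s3, s5, s6, s8} is acyclic, so L(M) is finite; the longest accepting path visits 7 useful states, giving maximum string length 6.
Counting accepting paths from s6 by length: 1 of length 2, 1 of length 3, 1 of length 5, 1 of length 6. Total 4.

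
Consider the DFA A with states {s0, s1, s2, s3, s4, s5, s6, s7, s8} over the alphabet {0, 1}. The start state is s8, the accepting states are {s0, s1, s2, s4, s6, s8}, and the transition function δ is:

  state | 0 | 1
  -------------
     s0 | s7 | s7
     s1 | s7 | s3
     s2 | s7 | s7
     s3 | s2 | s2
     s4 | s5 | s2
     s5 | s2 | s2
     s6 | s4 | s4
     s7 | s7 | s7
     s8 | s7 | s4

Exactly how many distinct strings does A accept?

5

The useful subgraph on states {s2, s4, s5, s8} is acyclic, so L(A) is finite; the longest accepting path visits 4 useful states, giving maximum string length 3.
Counting accepting paths from s8 by length: 1 of length 0, 1 of length 1, 1 of length 2, 2 of length 3. Total 5.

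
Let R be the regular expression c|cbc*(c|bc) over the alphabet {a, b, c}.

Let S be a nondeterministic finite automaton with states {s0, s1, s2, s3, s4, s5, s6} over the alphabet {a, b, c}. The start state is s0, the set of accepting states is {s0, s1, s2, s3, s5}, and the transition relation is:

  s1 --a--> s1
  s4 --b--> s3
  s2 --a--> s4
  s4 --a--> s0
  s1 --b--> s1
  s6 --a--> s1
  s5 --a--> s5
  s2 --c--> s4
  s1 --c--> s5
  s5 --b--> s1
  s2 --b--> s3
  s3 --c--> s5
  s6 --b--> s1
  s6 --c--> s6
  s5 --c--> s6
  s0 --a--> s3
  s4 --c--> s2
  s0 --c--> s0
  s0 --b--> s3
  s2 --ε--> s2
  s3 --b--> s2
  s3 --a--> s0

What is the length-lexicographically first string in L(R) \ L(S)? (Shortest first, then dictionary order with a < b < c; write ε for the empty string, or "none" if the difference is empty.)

The string cbbc is accepted by R but not by S.
No shorter string lies in the difference, and cbbc is the lexicographically first length-4 string in L(R) \ L(S).

cbbc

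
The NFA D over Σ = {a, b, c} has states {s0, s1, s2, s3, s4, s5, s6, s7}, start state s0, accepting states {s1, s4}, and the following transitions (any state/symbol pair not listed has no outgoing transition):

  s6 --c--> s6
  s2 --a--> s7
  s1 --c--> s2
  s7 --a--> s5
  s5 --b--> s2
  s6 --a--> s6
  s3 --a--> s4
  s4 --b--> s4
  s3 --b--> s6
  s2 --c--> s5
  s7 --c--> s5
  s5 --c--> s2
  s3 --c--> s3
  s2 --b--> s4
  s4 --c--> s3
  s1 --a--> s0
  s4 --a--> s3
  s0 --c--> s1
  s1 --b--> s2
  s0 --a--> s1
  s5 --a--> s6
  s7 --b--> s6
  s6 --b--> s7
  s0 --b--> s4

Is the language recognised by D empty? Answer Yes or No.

No

The string a is accepted: the run s0 → s1 ends in the accepting state s1.
Since at least one string is accepted, L(D) is not empty.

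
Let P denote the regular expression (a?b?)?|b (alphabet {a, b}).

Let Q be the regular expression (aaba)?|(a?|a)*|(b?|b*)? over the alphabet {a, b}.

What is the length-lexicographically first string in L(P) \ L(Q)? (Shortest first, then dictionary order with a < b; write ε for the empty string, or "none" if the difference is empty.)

ab

The string ab is accepted by P but not by Q.
No shorter string lies in the difference, and ab is the lexicographically first length-2 string in L(P) \ L(Q).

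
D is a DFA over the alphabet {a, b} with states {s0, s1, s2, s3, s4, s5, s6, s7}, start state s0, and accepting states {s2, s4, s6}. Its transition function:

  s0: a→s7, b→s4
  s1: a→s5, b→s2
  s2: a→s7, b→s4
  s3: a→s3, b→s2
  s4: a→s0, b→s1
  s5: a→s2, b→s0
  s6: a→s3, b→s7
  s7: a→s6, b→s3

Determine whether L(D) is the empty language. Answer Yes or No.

The string b is accepted: the run s0 → s4 ends in the accepting state s4.
Since at least one string is accepted, L(D) is not empty.

No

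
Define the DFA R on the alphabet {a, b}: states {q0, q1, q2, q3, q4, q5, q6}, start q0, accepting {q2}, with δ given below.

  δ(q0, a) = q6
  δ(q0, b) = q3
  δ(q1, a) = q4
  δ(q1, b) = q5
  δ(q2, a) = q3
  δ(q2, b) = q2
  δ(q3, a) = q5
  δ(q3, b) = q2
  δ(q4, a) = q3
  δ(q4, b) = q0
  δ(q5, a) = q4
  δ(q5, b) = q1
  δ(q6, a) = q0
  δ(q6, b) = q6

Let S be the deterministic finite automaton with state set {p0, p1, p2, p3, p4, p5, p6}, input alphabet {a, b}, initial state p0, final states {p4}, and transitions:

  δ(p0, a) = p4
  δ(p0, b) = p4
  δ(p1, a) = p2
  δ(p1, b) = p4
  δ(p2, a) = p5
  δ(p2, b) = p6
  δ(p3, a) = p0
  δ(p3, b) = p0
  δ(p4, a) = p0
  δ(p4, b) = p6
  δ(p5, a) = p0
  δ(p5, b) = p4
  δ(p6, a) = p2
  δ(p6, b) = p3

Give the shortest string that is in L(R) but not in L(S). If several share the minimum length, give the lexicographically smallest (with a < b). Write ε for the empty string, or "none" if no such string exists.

bb

The string bb is accepted by R but not by S.
No shorter string lies in the difference, and bb is the lexicographically first length-2 string in L(R) \ L(S).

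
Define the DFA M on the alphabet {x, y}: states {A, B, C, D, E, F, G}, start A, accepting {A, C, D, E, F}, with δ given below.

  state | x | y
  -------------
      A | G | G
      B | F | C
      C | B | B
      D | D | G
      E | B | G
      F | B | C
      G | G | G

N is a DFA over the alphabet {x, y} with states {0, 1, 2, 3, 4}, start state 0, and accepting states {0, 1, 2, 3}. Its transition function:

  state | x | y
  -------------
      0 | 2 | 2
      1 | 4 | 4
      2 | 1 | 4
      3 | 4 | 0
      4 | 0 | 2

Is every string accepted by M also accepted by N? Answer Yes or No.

Yes

Exploring the product automaton M × N from the start pair (A, 0), following both machines on each input symbol, reaches 5 state pairs: (A, 0), (G, 2), (G, 1), (G, 4), (G, 0).
M accepts in {A, C, D, E, F} and N accepts in {0, 1, 2, 3}. The reachable pairs whose M-component is accepting are (A, 0); in each of them the N-component is accepting too, so the product for L(M) \ L(N) (M-component accepting, N-component rejecting) has no reachable accepting pair and the difference is empty.
Hence every string in L(M) is also in L(N).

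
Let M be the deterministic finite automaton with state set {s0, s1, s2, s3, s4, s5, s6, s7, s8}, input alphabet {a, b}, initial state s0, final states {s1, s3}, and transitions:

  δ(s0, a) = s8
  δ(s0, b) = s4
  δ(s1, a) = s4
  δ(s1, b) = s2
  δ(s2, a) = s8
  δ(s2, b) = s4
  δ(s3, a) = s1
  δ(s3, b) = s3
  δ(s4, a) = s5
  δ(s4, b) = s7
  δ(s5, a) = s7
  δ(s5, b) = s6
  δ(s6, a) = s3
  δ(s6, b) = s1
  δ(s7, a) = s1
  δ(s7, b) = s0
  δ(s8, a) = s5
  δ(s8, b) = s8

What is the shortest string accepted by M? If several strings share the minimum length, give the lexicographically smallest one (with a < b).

bba

A breadth-first search from s0 reaches an accepting state first via the path s0 → s4 → s7 → s1 on input bba.
No string of length < 3 is accepted (BFS exhausts all shorter strings without reaching an accepting state), and bba is the lexicographically least accepting string of length 3.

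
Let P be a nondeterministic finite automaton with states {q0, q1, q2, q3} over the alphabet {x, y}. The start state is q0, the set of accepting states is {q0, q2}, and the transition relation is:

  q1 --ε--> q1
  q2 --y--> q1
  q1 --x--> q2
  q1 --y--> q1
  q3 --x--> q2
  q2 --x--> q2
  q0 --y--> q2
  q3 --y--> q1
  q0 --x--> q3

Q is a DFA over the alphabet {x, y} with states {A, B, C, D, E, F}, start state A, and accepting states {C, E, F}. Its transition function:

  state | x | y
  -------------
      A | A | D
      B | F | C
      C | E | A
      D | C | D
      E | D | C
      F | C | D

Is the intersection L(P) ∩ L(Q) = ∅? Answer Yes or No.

The string yx is accepted by both P and Q.
Hence L(P) ∩ L(Q) ≠ ∅.

No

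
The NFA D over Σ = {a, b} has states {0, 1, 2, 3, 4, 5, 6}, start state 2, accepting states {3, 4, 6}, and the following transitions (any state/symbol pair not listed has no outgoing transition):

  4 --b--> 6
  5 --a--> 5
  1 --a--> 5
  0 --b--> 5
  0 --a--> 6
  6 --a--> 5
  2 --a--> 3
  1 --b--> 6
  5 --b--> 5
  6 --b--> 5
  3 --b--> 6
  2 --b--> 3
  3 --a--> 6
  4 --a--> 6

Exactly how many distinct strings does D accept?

The useful subgraph on states {2, 3, 6} is acyclic, so L(D) is finite; the longest accepting path visits 3 useful states, giving maximum string length 2.
Counting accepting paths from 2 by length: 2 of length 1, 4 of length 2. Total 6.

6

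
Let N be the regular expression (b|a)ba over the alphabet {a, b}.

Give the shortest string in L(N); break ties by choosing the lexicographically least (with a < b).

By inspection of the expression, no string of length less than 3 matches, and aba is the lexicographically first match of length 3.

aba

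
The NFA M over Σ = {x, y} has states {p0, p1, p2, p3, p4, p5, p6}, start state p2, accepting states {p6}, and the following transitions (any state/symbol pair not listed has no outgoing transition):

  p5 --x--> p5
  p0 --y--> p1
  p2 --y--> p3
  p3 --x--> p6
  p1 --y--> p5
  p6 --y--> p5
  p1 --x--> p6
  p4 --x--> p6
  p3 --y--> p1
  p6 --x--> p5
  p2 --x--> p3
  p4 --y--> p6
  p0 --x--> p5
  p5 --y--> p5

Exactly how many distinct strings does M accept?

4

The useful subgraph on states {p1, p2, p3, p6} is acyclic, so L(M) is finite; the longest accepting path visits 4 useful states, giving maximum string length 3.
Counting accepting paths from p2 by length: 2 of length 2, 2 of length 3. Total 4.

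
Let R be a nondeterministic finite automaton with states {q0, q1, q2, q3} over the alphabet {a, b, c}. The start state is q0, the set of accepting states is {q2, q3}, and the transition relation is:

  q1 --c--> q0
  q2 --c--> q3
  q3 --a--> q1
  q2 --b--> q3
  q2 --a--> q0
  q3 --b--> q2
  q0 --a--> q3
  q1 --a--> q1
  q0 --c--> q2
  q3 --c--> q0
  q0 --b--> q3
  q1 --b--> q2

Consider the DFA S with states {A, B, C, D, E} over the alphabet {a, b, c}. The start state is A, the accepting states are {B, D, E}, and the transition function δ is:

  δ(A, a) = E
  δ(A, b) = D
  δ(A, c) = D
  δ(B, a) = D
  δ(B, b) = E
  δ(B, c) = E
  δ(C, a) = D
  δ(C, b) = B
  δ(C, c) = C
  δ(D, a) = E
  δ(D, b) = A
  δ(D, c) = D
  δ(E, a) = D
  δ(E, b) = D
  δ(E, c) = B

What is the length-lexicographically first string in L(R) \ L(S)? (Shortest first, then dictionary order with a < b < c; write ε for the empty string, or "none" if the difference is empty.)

bb

The string bb is accepted by R but not by S.
No shorter string lies in the difference, and bb is the lexicographically first length-2 string in L(R) \ L(S).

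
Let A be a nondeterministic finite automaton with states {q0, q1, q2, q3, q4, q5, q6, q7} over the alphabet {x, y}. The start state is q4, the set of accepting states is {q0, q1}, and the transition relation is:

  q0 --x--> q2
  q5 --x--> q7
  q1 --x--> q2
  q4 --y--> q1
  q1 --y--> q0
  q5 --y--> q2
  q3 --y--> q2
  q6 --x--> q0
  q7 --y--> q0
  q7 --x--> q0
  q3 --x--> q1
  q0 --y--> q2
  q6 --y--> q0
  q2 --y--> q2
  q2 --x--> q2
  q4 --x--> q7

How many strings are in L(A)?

The useful subgraph on states {q0, q1, q4, q7} is acyclic, so L(A) is finite; the longest accepting path visits 3 useful states, giving maximum string length 2.
Counting accepting paths from q4 by length: 1 of length 1, 3 of length 2. Total 4.

4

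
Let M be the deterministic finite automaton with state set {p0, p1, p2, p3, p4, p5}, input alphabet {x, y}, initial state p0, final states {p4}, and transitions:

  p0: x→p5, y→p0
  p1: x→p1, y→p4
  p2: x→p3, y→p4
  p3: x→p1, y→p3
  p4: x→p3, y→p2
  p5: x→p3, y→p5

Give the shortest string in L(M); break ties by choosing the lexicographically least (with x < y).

A breadth-first search from p0 reaches an accepting state first via the path p0 → p5 → p3 → p1 → p4 on input xxxy.
No string of length < 4 is accepted (BFS exhausts all shorter strings without reaching an accepting state), and xxxy is the lexicographically least accepting string of length 4.

xxxy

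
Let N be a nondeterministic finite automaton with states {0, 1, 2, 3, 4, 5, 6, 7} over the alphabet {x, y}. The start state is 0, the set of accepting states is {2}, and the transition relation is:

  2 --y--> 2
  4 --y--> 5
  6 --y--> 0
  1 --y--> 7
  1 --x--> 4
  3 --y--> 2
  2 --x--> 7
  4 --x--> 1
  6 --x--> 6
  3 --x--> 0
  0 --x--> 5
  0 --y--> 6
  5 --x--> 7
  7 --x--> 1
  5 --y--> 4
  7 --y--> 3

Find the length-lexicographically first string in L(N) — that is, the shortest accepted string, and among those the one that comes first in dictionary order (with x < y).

xxyy

A breadth-first search from 0 reaches an accepting state first via the path 0 → 5 → 7 → 3 → 2 on input xxyy.
No string of length < 4 is accepted (BFS exhausts all shorter strings without reaching an accepting state), and xxyy is the lexicographically least accepting string of length 4.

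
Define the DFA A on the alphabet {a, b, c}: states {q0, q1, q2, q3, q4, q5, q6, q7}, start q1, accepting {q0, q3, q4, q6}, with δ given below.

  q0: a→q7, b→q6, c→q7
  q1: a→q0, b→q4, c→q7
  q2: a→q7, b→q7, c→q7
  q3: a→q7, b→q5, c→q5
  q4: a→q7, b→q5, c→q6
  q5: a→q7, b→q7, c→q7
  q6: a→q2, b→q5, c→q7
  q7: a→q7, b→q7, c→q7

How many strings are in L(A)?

The useful subgraph on states {q0, q1, q4, q6} is acyclic, so L(A) is finite; the longest accepting path visits 3 useful states, giving maximum string length 2.
Counting accepting paths from q1 by length: 2 of length 1, 2 of length 2. Total 4.

4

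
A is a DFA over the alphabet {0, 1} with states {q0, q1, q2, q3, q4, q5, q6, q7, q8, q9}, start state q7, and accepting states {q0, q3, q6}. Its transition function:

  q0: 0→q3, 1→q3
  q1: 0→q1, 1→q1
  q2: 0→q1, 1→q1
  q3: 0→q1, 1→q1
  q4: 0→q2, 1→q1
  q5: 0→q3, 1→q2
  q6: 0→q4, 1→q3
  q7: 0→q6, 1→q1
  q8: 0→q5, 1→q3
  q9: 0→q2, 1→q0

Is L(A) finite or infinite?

The useful states (reachable from q7 and able to reach an accepting state) are {q3, q6, q7}.
Restricted to these states the transition graph has no cycle, so every accepting path has bounded length and L is finite.

finite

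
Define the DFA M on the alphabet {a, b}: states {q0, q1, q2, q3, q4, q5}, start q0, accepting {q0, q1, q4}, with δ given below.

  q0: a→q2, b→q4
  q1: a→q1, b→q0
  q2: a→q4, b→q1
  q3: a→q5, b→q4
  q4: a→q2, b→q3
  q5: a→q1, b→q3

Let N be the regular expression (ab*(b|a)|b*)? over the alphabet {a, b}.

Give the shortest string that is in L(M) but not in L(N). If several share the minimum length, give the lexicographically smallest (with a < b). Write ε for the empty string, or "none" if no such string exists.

baa

The string baa is accepted by M but not by N.
No shorter string lies in the difference, and baa is the lexicographically first length-3 string in L(M) \ L(N).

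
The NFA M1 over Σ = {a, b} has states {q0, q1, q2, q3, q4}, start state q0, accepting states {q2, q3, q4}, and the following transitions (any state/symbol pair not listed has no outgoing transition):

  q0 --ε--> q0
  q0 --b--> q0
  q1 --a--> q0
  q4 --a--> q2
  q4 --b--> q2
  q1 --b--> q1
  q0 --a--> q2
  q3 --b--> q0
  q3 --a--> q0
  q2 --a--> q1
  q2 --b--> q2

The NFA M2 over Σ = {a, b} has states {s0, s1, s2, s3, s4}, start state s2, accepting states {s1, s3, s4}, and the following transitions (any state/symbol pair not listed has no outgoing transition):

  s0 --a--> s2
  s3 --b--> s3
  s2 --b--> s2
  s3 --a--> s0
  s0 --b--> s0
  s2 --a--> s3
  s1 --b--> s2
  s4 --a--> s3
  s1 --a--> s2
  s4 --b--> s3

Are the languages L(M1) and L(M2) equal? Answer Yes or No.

Yes

Exploring the product automaton M1 × M2 from the start pair (q0, s2), following both machines on each input symbol, reaches 3 state pairs: (q0, s2), (q2, s3), (q1, s0).
M1 accepts in {q2, q3, q4} and M2 accepts in {s1, s3, s4}. In every reachable pair the two components are either both accepting — (q2, s3) — or both non-accepting, so no string is accepted by exactly one of the machines: L(M1) \ L(M2) and L(M2) \ L(M1) are both empty.
Hence every string is accepted by M1 iff it is accepted by M2, and the two languages coincide.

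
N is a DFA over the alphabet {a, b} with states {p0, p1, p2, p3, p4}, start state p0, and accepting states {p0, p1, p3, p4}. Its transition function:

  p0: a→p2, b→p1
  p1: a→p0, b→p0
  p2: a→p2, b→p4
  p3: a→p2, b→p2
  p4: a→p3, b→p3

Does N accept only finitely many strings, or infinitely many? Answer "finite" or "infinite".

infinite

State p0 is reachable from the start and can reach an accepting state, and it lies on the cycle p0 → p1 → p0.
Traversing that cycle any number of times yields accepted strings of unbounded length, so the language is infinite.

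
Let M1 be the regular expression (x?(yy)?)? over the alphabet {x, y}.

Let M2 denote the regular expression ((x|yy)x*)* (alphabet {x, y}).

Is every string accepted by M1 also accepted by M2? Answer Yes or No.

Yes

Converting the expression M1 to a DFA (subset construction, then merging equivalent states) gives the minimal DFA with states {r0, r1, r2, r3, r4}, start state r0, accepting states {r0, r1, r4} and transitions r0: x→r1, y→r2; r1: x→r3, y→r2; r2: x→r3, y→r4; r3: x→r3, y→r3; r4: x→r3, y→r3.
Converting the expression M2 to a DFA (subset construction, then merging equivalent states) gives the minimal DFA with states {t0, t1, t2}, start state t0, accepting states {t0} and transitions t0: x→t0, y→t1; t1: x→t2, y→t0; t2: x→t2, y→t2.
Exploring the product automaton M1 × M2 from the start pair (r0, t0), following both machines on each input symbol, reaches 7 state pairs: (r0, t0), (r1, t0), (r2, t1), (r3, t0), (r3, t2), (r4, t0), (r3, t1).
M1 accepts in {r0, r1, r4} and M2 accepts in {t0}. The reachable pairs whose M1-component is accepting are (r0, t0), (r1, t0), (r4, t0); in each of them the M2-component is accepting too, so the product for L(M1) \ L(M2) (M1-component accepting, M2-component rejecting) has no reachable accepting pair and the difference is empty.
Hence every string in L(M1) is also in L(M2).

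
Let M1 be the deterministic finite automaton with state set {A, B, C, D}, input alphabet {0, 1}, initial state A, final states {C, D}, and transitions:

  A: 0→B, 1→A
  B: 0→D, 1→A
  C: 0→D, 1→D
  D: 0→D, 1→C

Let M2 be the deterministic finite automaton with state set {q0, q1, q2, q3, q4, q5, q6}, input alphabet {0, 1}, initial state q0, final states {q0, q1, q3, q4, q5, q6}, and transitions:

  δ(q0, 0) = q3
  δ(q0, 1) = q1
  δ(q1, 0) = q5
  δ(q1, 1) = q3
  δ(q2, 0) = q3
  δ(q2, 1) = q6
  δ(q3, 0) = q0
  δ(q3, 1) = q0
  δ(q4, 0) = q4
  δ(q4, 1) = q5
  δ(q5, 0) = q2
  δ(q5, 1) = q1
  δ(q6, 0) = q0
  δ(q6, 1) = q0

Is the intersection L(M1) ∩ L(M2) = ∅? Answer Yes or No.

The string 00 is accepted by both M1 and M2.
Hence L(M1) ∩ L(M2) ≠ ∅.

No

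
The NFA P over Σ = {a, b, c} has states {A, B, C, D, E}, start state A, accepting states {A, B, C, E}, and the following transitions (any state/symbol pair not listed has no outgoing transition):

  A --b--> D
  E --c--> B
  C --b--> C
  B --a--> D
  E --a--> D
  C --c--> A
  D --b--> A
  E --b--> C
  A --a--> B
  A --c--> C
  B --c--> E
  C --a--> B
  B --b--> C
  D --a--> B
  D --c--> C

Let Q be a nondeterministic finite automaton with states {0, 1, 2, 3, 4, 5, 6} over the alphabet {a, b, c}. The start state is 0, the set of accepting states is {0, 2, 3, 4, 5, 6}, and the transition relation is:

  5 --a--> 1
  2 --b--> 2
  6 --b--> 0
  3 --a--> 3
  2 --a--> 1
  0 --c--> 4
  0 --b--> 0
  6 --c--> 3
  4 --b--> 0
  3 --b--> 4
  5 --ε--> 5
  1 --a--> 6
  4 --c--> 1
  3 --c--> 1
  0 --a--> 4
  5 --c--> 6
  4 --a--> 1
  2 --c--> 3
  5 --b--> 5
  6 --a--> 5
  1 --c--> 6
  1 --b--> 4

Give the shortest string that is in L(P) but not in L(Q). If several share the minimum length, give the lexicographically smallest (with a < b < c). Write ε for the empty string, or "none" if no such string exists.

ac

The string ac is accepted by P but not by Q.
No shorter string lies in the difference, and ac is the lexicographically first length-2 string in L(P) \ L(Q).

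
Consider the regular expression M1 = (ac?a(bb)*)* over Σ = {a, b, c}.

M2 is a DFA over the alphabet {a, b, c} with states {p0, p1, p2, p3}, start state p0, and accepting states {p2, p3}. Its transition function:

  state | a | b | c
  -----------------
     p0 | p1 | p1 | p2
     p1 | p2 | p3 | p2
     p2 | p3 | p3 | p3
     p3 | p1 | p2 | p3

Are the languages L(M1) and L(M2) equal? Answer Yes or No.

No

The empty string ε is accepted by M1 but rejected by M2.
So L(M1) ≠ L(M2).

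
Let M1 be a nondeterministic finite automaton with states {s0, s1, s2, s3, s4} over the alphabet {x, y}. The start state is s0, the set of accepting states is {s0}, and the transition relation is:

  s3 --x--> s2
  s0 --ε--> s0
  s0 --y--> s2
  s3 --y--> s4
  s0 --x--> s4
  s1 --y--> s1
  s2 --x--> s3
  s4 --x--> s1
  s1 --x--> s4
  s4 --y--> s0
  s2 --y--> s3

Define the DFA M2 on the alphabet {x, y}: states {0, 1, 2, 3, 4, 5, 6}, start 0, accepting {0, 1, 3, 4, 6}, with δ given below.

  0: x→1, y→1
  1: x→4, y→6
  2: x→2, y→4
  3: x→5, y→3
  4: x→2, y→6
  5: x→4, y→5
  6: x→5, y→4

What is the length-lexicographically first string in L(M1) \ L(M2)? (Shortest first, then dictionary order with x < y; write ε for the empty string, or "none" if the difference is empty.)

xyxy

The string xyxy is accepted by M1 but not by M2.
No shorter string lies in the difference, and xyxy is the lexicographically first length-4 string in L(M1) \ L(M2).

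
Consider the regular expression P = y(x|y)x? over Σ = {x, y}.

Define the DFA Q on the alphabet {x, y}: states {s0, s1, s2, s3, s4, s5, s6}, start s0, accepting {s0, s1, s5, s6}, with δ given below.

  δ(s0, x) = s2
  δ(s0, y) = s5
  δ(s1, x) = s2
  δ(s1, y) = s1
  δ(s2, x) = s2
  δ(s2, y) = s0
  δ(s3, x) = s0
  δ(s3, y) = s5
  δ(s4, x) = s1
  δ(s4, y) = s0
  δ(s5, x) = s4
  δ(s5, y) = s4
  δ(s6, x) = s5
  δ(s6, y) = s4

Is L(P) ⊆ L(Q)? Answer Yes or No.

The string yx is in L(P) but not in L(Q).
So L(P) ⊄ L(Q).

No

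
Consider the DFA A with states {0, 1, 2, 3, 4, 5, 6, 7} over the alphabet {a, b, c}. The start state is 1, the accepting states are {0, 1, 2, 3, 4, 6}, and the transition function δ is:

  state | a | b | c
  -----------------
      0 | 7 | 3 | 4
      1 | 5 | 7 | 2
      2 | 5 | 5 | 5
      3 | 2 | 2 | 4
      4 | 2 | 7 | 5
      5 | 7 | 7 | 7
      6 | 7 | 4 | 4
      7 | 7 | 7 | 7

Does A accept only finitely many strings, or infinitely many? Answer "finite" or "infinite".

finite

The useful states (reachable from 1 and able to reach an accepting state) are {1, 2}.
Restricted to these states the transition graph has no cycle, so every accepting path has bounded length and L is finite.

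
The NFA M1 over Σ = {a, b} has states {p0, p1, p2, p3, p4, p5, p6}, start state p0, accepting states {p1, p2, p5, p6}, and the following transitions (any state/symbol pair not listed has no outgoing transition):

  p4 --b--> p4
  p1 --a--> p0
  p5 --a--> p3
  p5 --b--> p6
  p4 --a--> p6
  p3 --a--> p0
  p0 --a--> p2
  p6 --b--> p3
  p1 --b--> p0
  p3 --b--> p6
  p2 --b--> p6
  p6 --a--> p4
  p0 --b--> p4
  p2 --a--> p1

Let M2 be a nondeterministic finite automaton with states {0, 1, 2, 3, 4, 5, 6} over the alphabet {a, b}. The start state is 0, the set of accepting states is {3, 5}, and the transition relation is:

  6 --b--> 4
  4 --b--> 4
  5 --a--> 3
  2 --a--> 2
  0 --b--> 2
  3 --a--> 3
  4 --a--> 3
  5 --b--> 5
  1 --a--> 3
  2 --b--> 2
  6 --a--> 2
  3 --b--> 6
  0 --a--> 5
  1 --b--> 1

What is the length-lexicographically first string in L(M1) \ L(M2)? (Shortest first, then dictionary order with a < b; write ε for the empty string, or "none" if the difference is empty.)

The string ba is accepted by M1 but not by M2.
No shorter string lies in the difference, and ba is the lexicographically first length-2 string in L(M1) \ L(M2).

ba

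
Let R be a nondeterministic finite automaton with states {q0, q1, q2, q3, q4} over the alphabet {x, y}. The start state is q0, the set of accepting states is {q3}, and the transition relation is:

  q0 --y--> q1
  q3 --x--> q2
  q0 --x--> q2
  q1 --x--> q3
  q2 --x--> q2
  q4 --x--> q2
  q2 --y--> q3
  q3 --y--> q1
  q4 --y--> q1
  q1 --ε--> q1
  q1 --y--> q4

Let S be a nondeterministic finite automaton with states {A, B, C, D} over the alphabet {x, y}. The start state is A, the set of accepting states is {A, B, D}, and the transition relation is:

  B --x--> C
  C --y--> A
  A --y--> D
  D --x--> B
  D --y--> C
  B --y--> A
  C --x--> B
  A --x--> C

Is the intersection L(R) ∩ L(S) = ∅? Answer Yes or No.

The string xy is accepted by both R and S.
Hence L(R) ∩ L(S) ≠ ∅.

No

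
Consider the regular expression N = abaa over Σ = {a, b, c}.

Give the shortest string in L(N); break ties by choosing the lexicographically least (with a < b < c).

By inspection of the expression, no string of length less than 4 matches, and abaa is the lexicographically first match of length 4.

abaa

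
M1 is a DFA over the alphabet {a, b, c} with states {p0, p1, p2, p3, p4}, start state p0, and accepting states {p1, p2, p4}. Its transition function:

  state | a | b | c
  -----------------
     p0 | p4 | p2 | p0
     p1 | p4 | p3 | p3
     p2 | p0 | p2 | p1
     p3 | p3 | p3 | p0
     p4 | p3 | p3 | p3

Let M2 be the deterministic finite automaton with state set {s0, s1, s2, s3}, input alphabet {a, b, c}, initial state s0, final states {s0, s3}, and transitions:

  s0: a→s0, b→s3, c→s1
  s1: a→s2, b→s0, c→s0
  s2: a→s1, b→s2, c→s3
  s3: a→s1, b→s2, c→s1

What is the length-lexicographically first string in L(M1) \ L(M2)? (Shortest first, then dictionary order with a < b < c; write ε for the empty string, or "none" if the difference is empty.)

The string bb is accepted by M1 but not by M2.
No shorter string lies in the difference, and bb is the lexicographically first length-2 string in L(M1) \ L(M2).

bb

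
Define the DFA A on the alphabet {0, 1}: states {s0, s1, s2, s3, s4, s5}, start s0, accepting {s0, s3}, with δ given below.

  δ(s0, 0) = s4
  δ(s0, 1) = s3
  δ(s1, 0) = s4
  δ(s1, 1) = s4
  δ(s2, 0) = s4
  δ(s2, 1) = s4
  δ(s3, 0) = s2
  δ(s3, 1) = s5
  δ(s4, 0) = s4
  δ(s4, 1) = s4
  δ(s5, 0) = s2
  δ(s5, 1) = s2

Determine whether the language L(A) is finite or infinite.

The useful states (reachable from s0 and able to reach an accepting state) are {s0, s3}.
Restricted to these states the transition graph has no cycle, so every accepting path has bounded length and L is finite.

finite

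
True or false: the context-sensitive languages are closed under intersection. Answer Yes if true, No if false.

Yes

An LBA keeps a copy of the input on a second track, runs the LBA for L₁, and if that accepts restores the input and runs the LBA for L₂; linear space suffices, so L₁ ∩ L₂ is context-sensitive.
So the context-sensitive languages are closed under intersection.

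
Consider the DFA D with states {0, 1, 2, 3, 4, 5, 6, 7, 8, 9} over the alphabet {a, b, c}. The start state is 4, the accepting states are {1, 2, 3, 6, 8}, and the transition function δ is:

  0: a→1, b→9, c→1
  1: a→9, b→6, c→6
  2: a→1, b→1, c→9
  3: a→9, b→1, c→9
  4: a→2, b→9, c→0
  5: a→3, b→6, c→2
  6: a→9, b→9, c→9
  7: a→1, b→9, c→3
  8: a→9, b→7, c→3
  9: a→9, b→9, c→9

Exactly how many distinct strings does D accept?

13

The useful subgraph on states {0, 1, 2, 4, 6} is acyclic, so L(D) is finite; the longest accepting path visits 4 useful states, giving maximum string length 3.
Counting accepting paths from 4 by length: 1 of length 1, 4 of length 2, 8 of length 3. Total 13.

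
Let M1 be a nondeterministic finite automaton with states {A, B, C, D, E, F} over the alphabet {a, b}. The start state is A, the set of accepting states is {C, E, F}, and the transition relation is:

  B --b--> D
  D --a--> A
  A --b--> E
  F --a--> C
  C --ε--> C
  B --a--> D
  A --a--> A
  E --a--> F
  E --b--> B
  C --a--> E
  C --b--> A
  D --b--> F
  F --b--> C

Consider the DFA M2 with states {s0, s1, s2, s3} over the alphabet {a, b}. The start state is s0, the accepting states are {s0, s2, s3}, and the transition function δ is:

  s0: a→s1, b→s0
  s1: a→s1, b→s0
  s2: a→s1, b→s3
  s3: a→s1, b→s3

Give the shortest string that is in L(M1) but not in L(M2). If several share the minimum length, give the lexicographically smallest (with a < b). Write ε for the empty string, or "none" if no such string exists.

ba

The string ba is accepted by M1 but not by M2.
No shorter string lies in the difference, and ba is the lexicographically first length-2 string in L(M1) \ L(M2).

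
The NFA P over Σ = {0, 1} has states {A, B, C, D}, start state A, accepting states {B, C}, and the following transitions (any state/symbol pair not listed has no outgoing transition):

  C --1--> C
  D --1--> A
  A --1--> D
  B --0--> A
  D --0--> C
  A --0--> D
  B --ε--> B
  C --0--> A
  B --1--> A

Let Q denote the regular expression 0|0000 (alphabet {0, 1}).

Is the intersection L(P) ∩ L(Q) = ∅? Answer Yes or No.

Converting the expression Q to a DFA (subset construction, then merging equivalent states) gives the minimal DFA with states {q0, q1, q2, q3, q4, q5}, start state q0, accepting states {q1, q5} and transitions q0: 0→q1, 1→q2; q1: 0→q3, 1→q2; q2: 0→q2, 1→q2; q3: 0→q4, 1→q2; q4: 0→q5, 1→q2; q5: 0→q2, 1→q2.
Exploring the product automaton P × Q from the start pair (A, q0), following both machines on each input symbol, reaches 8 state pairs: (A, q0), (D, q1), (D, q2), (C, q3), (A, q2), (C, q2), (A, q4), (D, q5).
P accepts in {B, C} and Q accepts in {q1, q5}; no reachable pair has both components accepting, so no string drives both machines to acceptance simultaneously and L(P) ∩ L(Q) = ∅.
So no string is accepted by both, and the intersection is empty.

Yes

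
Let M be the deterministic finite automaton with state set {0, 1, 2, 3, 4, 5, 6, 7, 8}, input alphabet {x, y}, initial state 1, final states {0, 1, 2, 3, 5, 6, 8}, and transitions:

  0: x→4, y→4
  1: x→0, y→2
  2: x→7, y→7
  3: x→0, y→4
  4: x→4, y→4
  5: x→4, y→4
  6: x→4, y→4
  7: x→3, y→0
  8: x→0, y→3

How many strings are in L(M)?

9

The useful subgraph on states {0, 1, 2, 3, 7} is acyclic, so L(M) is finite; the longest accepting path visits 5 useful states, giving maximum string length 4.
Counting accepting paths from 1 by length: 1 of length 0, 2 of length 1, 4 of length 3, 2 of length 4. Total 9.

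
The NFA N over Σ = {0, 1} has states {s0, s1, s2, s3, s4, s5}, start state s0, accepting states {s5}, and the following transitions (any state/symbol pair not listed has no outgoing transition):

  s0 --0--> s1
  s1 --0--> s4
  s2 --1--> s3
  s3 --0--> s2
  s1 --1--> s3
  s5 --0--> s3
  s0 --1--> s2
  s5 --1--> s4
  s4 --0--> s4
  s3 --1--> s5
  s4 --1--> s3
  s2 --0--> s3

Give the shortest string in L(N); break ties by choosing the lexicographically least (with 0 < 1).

A breadth-first search from s0 reaches an accepting state first via the path s0 → s1 → s3 → s5 on input 011.
No string of length < 3 is accepted (BFS exhausts all shorter strings without reaching an accepting state), and 011 is the lexicographically least accepting string of length 3.

011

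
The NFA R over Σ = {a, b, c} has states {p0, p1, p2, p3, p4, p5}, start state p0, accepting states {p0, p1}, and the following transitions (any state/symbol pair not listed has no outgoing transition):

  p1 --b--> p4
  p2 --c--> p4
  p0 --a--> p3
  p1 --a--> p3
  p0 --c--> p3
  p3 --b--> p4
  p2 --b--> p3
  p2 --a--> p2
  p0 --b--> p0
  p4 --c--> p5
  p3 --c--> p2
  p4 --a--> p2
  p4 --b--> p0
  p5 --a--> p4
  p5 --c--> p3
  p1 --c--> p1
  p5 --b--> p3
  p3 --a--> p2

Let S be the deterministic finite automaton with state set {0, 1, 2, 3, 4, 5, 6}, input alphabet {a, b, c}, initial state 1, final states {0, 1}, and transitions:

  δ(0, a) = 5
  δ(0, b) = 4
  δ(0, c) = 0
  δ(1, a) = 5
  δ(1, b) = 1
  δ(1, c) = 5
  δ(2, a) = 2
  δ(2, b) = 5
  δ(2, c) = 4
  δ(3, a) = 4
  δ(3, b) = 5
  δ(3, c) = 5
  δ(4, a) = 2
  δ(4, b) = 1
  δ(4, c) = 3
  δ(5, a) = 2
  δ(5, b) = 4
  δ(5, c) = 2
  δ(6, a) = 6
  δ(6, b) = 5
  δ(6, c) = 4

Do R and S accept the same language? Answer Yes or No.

Yes

Exploring the product automaton R × S from the start pair (p0, 1), following both machines on each input symbol, reaches 5 state pairs: (p0, 1), (p3, 5), (p2, 2), (p4, 4), (p5, 3).
R accepts in {p0, p1} and S accepts in {0, 1}. In every reachable pair the two components are either both accepting — (p0, 1) — or both non-accepting, so no string is accepted by exactly one of the machines: L(R) \ L(S) and L(S) \ L(R) are both empty.
Hence every string is accepted by R iff it is accepted by S, and the two languages coincide.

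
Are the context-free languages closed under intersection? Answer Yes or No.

{aⁿbⁿcᵐ : m,n≥0} and {aᵐbⁿcⁿ : m,n≥0} are both context-free, but their intersection {aⁿbⁿcⁿ : n≥0} is not (pumping lemma).

No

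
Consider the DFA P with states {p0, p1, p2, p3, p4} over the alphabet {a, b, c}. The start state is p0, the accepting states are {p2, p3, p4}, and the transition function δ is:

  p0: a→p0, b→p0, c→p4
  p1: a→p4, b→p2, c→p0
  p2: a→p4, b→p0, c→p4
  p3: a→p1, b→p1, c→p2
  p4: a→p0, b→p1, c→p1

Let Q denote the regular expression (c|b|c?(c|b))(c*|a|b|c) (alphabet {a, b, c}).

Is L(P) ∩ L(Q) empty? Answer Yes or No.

No

The string c is accepted by both P and Q.
Hence L(P) ∩ L(Q) ≠ ∅.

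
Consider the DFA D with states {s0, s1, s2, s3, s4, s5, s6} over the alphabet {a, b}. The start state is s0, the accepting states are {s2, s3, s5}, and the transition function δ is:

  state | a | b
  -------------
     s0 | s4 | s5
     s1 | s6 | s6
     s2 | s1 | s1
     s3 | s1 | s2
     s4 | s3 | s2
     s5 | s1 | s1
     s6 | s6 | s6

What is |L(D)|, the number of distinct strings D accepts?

4

The useful subgraph on states {s0, s2, s3, s4, s5} is acyclic, so L(D) is finite; the longest accepting path visits 4 useful states, giving maximum string length 3.
Counting accepting paths from s0 by length: 1 of length 1, 2 of length 2, 1 of length 3. Total 4.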